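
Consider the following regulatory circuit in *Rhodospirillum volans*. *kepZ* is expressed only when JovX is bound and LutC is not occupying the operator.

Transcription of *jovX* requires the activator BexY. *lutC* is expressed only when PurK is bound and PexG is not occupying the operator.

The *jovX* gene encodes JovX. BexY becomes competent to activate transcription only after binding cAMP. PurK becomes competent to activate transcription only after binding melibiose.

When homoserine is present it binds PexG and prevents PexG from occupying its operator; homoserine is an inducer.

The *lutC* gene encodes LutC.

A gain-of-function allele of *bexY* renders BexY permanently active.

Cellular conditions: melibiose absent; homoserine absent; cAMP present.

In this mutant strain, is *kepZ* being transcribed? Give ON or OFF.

ON

BexY is constitutively active in this strain.
No repressor is bound and BexY is active, so *jovX* is transcribed.
So JovX is produced and active.
Melibiose is absent, so PurK is inactive.
Homoserine is absent, so PexG is active.
With repressor PexG bound, *lutC* is not transcribed.
So LutC is not produced.
No repressor is bound and JovX is active, so *kepZ* is transcribed.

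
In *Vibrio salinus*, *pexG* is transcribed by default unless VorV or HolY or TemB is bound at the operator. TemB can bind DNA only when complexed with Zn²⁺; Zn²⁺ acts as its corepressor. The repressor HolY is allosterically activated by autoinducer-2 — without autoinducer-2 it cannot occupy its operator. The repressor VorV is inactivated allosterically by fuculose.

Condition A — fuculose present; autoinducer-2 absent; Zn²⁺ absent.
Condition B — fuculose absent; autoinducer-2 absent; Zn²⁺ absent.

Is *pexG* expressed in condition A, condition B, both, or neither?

A only

Condition A:
Fuculose is present, so VorV is inactive.
Autoinducer-2 is absent, so HolY is inactive.
Zn²⁺ is absent, so TemB is inactive.
With no repressor bound, *pexG* is transcribed.
→ *pexG* is ON in A.
Condition B:
Fuculose is absent, so VorV is active.
Autoinducer-2 is absent, so HolY is inactive.
Zn²⁺ is absent, so TemB is inactive.
With repressor VorV bound, *pexG* is not transcribed.
→ *pexG* is OFF in B.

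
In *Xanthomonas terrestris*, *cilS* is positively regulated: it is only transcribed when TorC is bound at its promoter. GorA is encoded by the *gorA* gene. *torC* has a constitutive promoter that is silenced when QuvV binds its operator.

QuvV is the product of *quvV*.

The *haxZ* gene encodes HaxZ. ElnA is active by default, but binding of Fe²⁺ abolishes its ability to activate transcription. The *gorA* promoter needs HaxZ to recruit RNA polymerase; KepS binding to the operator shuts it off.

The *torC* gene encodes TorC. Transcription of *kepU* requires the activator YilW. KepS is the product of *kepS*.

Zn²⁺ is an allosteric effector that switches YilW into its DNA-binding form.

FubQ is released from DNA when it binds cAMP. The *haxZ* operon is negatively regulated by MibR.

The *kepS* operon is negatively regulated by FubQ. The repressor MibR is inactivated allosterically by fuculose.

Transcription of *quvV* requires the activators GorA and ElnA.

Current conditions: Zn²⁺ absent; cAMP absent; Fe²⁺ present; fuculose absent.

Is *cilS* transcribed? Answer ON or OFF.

ON

cAMP is absent, so FubQ is active.
With repressor FubQ bound, *kepS* is not transcribed.
So KepS is not produced.
Fuculose is absent, so MibR is active.
With repressor MibR bound, *haxZ* is not transcribed.
So HaxZ is not produced.
Required activator HaxZ is absent, so *gorA* is not transcribed.
So GorA is not produced.
Fe²⁺ is present, so ElnA is inactive.
Required activator GorA is absent, so *quvV* is not transcribed.
So QuvV is not produced.
With no repressor bound, *torC* is transcribed.
So TorC is produced and active.
No repressor is bound and TorC is active, so *cilS* is transcribed.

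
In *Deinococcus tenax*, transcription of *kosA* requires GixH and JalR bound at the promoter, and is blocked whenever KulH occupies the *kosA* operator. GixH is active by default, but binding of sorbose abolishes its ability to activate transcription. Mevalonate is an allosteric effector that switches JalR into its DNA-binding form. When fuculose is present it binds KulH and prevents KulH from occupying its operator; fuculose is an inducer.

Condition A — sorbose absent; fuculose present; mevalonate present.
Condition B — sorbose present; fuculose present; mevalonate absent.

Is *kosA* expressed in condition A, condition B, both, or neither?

A only

Condition A:
Sorbose is absent, so GixH is active.
Fuculose is present, so KulH is inactive.
Mevalonate is present, so JalR is active.
No repressor is bound and GixH and JalR are active, so *kosA* is transcribed.
→ *kosA* is ON in A.
Condition B:
Sorbose is present, so GixH is inactive.
Fuculose is present, so KulH is inactive.
Mevalonate is absent, so JalR is inactive.
Required activator GixH is absent, so *kosA* is not transcribed.
→ *kosA* is OFF in B.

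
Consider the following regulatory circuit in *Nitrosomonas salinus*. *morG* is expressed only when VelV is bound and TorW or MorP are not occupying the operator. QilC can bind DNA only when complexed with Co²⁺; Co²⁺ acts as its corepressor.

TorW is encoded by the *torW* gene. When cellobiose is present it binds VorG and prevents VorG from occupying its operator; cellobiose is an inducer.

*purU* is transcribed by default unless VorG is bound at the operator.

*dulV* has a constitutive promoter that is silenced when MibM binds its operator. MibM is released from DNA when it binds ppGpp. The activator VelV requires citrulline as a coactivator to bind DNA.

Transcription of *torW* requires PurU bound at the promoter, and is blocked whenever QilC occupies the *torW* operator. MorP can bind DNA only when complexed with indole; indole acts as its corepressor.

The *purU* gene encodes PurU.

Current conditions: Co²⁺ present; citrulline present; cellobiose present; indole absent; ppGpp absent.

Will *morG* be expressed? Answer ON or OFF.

ON

Cellobiose is present, so VorG is inactive.
With no repressor bound, *purU* is transcribed.
So PurU is produced and active.
Co²⁺ is present, so QilC is active.
With repressor QilC bound, *torW* is not transcribed.
So TorW is not produced.
Indole is absent, so MorP is inactive.
Citrulline is present, so VelV is active.
No repressor is bound and VelV is active, so *morG* is transcribed.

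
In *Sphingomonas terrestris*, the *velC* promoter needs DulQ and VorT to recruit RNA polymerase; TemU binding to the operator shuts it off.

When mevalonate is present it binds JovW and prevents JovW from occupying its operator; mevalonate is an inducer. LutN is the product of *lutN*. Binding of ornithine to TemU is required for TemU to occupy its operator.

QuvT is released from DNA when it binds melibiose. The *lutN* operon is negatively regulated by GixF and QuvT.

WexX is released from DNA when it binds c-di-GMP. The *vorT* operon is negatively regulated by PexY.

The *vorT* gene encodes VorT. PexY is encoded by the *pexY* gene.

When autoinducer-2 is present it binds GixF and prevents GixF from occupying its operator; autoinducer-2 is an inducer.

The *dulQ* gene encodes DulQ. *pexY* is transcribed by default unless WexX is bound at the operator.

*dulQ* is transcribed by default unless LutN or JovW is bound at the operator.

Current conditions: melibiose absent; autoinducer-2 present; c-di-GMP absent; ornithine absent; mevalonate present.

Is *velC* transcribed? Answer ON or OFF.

Autoinducer-2 is present, so GixF is inactive.
Melibiose is absent, so QuvT is active.
With repressor QuvT bound, *lutN* is not transcribed.
So LutN is not produced.
Mevalonate is present, so JovW is inactive.
With no repressor bound, *dulQ* is transcribed.
So DulQ is produced and active.
Ornithine is absent, so TemU is inactive.
c-di-GMP is absent, so WexX is active.
With repressor WexX bound, *pexY* is not transcribed.
So PexY is not produced.
With no repressor bound, *vorT* is transcribed.
So VorT is produced and active.
No repressor is bound and DulQ and VorT are active, so *velC* is transcribed.

ON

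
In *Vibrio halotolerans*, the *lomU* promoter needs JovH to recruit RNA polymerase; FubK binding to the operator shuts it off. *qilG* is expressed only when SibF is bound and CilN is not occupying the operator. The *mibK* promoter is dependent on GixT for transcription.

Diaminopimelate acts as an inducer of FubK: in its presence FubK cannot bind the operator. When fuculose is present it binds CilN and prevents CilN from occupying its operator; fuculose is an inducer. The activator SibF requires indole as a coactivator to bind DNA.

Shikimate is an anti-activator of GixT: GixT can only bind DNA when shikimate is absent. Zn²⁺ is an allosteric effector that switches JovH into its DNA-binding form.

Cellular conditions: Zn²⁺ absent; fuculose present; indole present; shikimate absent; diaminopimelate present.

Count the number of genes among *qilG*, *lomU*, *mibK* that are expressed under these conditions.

Fuculose is present, so CilN is inactive.
Indole is present, so SibF is active.
No repressor is bound and SibF is active, so *qilG* is transcribed.
→ *qilG* is ON.
Zn²⁺ is absent, so JovH is inactive.
Diaminopimelate is present, so FubK is inactive.
Required activator JovH is absent, so *lomU* is not transcribed.
→ *lomU* is OFF.
Shikimate is absent, so GixT is active.
No repressor is bound and GixT is active, so *mibK* is transcribed.
→ *mibK* is ON.
2 of the 3 genes are transcribed.

2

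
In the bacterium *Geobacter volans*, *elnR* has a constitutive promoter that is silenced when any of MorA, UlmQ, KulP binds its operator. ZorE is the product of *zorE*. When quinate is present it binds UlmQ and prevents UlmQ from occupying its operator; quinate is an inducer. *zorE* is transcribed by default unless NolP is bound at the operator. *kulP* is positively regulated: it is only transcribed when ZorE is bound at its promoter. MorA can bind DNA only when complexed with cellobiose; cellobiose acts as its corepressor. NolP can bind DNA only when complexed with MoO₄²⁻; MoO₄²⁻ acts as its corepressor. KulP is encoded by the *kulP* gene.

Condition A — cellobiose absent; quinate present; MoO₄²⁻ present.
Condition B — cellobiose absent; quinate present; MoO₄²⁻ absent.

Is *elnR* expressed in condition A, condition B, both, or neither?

A only

Condition A:
Cellobiose is absent, so MorA is inactive.
Quinate is present, so UlmQ is inactive.
MoO₄²⁻ is present, so NolP is active.
With repressor NolP bound, *zorE* is not transcribed.
So ZorE is not produced.
Required activator ZorE is absent, so *kulP* is not transcribed.
So KulP is not produced.
With no repressor bound, *elnR* is transcribed.
→ *elnR* is ON in A.
Condition B:
Cellobiose is absent, so MorA is inactive.
Quinate is present, so UlmQ is inactive.
MoO₄²⁻ is absent, so NolP is inactive.
With no repressor bound, *zorE* is transcribed.
So ZorE is produced and active.
No repressor is bound and ZorE is active, so *kulP* is transcribed.
So KulP is produced and active.
With repressor KulP bound, *elnR* is not transcribed.
→ *elnR* is OFF in B.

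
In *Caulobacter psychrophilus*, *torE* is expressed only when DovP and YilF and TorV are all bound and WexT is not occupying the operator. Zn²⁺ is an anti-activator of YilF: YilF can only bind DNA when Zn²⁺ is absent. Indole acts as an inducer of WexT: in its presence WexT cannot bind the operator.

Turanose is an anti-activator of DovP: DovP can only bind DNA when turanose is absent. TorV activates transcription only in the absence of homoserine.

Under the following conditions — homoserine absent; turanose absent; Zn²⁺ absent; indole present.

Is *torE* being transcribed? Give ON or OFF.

Turanose is absent, so DovP is active.
Indole is present, so WexT is inactive.
Zn²⁺ is absent, so YilF is active.
Homoserine is absent, so TorV is active.
No repressor is bound and DovP and YilF and TorV are active, so *torE* is transcribed.

ON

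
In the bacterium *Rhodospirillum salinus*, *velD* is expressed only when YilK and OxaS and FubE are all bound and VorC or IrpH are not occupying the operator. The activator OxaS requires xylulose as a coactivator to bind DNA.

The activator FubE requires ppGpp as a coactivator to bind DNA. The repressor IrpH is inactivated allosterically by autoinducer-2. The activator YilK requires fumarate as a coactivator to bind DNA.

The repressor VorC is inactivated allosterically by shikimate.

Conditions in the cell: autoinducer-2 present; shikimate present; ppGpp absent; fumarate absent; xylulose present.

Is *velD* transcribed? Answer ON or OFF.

OFF

Fumarate is absent, so YilK is inactive.
Shikimate is present, so VorC is inactive.
Xylulose is present, so OxaS is active.
Autoinducer-2 is present, so IrpH is inactive.
ppGpp is absent, so FubE is inactive.
Required activator YilK is absent, so *velD* is not transcribed.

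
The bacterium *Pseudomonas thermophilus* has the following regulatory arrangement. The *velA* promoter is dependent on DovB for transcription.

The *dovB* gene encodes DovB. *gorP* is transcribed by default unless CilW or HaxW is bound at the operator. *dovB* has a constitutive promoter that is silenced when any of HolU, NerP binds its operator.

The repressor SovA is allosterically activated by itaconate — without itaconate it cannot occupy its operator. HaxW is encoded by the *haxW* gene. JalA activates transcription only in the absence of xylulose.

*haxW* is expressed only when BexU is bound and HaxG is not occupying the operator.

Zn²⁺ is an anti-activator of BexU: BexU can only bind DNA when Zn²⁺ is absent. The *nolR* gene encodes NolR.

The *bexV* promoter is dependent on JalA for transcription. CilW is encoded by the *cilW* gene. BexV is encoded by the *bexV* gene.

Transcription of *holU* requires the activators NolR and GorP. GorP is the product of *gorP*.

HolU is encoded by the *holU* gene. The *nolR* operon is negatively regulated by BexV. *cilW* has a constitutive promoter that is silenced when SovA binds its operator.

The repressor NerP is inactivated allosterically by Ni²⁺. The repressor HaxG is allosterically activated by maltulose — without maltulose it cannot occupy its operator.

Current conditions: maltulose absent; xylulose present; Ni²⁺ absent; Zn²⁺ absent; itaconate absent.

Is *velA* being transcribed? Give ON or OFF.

Xylulose is present, so JalA is inactive.
Required activator JalA is absent, so *bexV* is not transcribed.
So BexV is not produced.
With no repressor bound, *nolR* is transcribed.
So NolR is produced and active.
Itaconate is absent, so SovA is inactive.
With no repressor bound, *cilW* is transcribed.
So CilW is produced and active.
Zn²⁺ is absent, so BexU is active.
Maltulose is absent, so HaxG is inactive.
No repressor is bound and BexU is active, so *haxW* is transcribed.
So HaxW is produced and active.
With repressor CilW bound, *gorP* is not transcribed.
So GorP is not produced.
Required activator GorP is absent, so *holU* is not transcribed.
So HolU is not produced.
Ni²⁺ is absent, so NerP is active.
With repressor NerP bound, *dovB* is not transcribed.
So DovB is not produced.
Required activator DovB is absent, so *velA* is not transcribed.

OFF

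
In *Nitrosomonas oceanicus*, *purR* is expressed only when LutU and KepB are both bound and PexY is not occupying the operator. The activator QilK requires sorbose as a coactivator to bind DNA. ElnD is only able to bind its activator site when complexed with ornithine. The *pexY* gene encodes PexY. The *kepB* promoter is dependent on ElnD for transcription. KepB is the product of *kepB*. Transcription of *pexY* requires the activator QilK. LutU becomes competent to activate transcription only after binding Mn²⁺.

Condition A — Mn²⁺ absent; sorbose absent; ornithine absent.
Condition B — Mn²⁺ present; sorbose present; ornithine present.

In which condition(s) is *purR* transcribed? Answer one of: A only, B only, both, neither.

neither

Condition A:
Mn²⁺ is absent, so LutU is inactive.
Sorbose is absent, so QilK is inactive.
Required activator QilK is absent, so *pexY* is not transcribed.
So PexY is not produced.
Ornithine is absent, so ElnD is inactive.
Required activator ElnD is absent, so *kepB* is not transcribed.
So KepB is not produced.
Required activator LutU is absent, so *purR* is not transcribed.
→ *purR* is OFF in A.
Condition B:
Mn²⁺ is present, so LutU is active.
Sorbose is present, so QilK is active.
No repressor is bound and QilK is active, so *pexY* is transcribed.
So PexY is produced and active.
Ornithine is present, so ElnD is active.
No repressor is bound and ElnD is active, so *kepB* is transcribed.
So KepB is produced and active.
With repressor PexY bound, *purR* is not transcribed.
→ *purR* is OFF in B.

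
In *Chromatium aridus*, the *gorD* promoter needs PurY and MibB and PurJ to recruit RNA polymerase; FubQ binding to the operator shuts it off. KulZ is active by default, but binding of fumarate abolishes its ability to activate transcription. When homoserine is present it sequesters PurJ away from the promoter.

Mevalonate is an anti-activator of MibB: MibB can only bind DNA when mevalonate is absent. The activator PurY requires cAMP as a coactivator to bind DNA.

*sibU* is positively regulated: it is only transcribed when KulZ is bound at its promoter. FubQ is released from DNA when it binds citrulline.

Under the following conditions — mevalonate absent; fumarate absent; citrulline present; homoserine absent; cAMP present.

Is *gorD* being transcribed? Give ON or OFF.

cAMP is present, so PurY is active.
Citrulline is present, so FubQ is inactive.
Mevalonate is absent, so MibB is active.
Homoserine is absent, so PurJ is active.
No repressor is bound and PurY and MibB and PurJ are active, so *gorD* is transcribed.

ON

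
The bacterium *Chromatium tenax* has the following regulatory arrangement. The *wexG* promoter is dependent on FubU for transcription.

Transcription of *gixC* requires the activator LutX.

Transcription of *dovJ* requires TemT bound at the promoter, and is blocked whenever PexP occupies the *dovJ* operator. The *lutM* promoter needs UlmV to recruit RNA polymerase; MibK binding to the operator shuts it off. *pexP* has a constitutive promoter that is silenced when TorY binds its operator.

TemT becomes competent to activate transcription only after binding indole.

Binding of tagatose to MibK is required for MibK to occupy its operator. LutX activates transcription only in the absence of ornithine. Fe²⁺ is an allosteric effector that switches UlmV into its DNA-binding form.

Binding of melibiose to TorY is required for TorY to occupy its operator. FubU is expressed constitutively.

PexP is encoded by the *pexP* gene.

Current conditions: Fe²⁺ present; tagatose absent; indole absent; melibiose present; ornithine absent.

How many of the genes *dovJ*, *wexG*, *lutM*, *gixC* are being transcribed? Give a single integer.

Indole is absent, so TemT is inactive.
Melibiose is present, so TorY is active.
With repressor TorY bound, *pexP* is not transcribed.
So PexP is not produced.
Required activator TemT is absent, so *dovJ* is not transcribed.
→ *dovJ* is OFF.
FubU is produced constitutively and is active.
No repressor is bound and FubU is active, so *wexG* is transcribed.
→ *wexG* is ON.
Fe²⁺ is present, so UlmV is active.
Tagatose is absent, so MibK is inactive.
No repressor is bound and UlmV is active, so *lutM* is transcribed.
→ *lutM* is ON.
Ornithine is absent, so LutX is active.
No repressor is bound and LutX is active, so *gixC* is transcribed.
→ *gixC* is ON.
3 of the 4 genes are transcribed.

3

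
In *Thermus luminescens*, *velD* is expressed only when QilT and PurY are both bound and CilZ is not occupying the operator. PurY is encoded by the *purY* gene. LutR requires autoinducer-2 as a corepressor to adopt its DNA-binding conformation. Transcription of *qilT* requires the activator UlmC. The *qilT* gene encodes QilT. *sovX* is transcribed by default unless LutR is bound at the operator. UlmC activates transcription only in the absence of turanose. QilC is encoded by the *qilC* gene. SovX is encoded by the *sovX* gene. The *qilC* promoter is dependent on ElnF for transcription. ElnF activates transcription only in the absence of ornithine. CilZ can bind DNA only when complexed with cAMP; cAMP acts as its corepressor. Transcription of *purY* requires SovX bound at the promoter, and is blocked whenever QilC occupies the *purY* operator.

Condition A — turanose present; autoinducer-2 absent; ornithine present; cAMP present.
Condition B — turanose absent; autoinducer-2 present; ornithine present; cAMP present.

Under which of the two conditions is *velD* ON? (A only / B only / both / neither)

neither

Condition A:
Turanose is present, so UlmC is inactive.
Required activator UlmC is absent, so *qilT* is not transcribed.
So QilT is not produced.
Autoinducer-2 is absent, so LutR is inactive.
With no repressor bound, *sovX* is transcribed.
So SovX is produced and active.
Ornithine is present, so ElnF is inactive.
Required activator ElnF is absent, so *qilC* is not transcribed.
So QilC is not produced.
No repressor is bound and SovX is active, so *purY* is transcribed.
So PurY is produced and active.
cAMP is present, so CilZ is active.
With repressor CilZ bound, *velD* is not transcribed.
→ *velD* is OFF in A.
Condition B:
Turanose is absent, so UlmC is active.
No repressor is bound and UlmC is active, so *qilT* is transcribed.
So QilT is produced and active.
Autoinducer-2 is present, so LutR is active.
With repressor LutR bound, *sovX* is not transcribed.
So SovX is not produced.
Ornithine is present, so ElnF is inactive.
Required activator ElnF is absent, so *qilC* is not transcribed.
So QilC is not produced.
Required activator SovX is absent, so *purY* is not transcribed.
So PurY is not produced.
cAMP is present, so CilZ is active.
With repressor CilZ bound, *velD* is not transcribed.
→ *velD* is OFF in B.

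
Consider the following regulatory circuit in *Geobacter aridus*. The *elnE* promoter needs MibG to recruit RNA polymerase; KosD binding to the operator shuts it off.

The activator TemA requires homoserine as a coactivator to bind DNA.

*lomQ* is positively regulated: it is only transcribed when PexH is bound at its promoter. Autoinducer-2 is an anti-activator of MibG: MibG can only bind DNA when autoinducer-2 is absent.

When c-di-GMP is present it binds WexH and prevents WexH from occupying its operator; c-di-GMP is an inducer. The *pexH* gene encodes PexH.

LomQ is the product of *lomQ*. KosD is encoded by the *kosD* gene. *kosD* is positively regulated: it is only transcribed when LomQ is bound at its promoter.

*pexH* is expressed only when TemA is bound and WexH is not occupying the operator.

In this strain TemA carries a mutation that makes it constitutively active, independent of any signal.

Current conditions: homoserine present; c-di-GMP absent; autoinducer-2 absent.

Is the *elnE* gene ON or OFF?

ON

Autoinducer-2 is absent, so MibG is active.
TemA is constitutively active in this strain.
c-di-GMP is absent, so WexH is active.
With repressor WexH bound, *pexH* is not transcribed.
So PexH is not produced.
Required activator PexH is absent, so *lomQ* is not transcribed.
So LomQ is not produced.
Required activator LomQ is absent, so *kosD* is not transcribed.
So KosD is not produced.
No repressor is bound and MibG is active, so *elnE* is transcribed.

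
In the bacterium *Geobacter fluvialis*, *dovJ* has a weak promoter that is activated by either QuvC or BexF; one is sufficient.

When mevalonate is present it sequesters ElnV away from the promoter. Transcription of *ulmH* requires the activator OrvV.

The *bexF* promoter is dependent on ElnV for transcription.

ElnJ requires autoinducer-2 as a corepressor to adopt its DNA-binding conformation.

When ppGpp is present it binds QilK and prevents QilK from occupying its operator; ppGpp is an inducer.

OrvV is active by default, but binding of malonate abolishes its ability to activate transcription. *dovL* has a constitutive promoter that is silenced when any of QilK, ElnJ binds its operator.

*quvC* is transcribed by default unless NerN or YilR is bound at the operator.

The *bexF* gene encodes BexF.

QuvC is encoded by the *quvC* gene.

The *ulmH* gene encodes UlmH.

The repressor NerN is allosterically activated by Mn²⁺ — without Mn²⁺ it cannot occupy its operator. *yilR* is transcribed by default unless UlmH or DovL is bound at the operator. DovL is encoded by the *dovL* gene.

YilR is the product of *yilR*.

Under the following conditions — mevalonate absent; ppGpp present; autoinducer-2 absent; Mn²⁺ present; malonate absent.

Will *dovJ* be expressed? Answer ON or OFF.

Mn²⁺ is present, so NerN is active.
Malonate is absent, so OrvV is active.
No repressor is bound and OrvV is active, so *ulmH* is transcribed.
So UlmH is produced and active.
ppGpp is present, so QilK is inactive.
Autoinducer-2 is absent, so ElnJ is inactive.
With no repressor bound, *dovL* is transcribed.
So DovL is produced and active.
With repressor UlmH bound, *yilR* is not transcribed.
So YilR is not produced.
With repressor NerN bound, *quvC* is not transcribed.
So QuvC is not produced.
Mevalonate is absent, so ElnV is active.
No repressor is bound and ElnV is active, so *bexF* is transcribed.
So BexF is produced and active.
Activator BexF is present, so *dovJ* is transcribed.

ON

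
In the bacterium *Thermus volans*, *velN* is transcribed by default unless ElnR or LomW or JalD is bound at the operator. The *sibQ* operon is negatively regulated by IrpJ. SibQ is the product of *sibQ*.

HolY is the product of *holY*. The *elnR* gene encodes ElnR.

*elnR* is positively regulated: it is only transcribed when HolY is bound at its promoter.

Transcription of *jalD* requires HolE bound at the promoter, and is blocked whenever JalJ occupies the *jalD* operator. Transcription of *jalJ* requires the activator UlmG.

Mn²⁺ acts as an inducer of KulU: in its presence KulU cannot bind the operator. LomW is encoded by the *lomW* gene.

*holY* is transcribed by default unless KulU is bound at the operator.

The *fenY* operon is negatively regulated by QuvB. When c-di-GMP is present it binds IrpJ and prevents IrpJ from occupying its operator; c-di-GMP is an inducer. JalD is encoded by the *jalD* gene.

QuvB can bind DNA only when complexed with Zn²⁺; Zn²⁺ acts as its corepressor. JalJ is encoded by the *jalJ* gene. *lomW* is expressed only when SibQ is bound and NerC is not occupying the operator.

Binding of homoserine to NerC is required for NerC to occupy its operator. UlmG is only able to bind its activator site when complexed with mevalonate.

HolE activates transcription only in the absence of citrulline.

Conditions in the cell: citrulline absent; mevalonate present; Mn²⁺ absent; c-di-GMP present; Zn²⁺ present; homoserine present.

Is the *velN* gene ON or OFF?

Mn²⁺ is absent, so KulU is active.
With repressor KulU bound, *holY* is not transcribed.
So HolY is not produced.
Required activator HolY is absent, so *elnR* is not transcribed.
So ElnR is not produced.
c-di-GMP is present, so IrpJ is inactive.
With no repressor bound, *sibQ* is transcribed.
So SibQ is produced and active.
Homoserine is present, so NerC is active.
With repressor NerC bound, *lomW* is not transcribed.
So LomW is not produced.
Citrulline is absent, so HolE is active.
Mevalonate is present, so UlmG is active.
No repressor is bound and UlmG is active, so *jalJ* is transcribed.
So JalJ is produced and active.
With repressor JalJ bound, *jalD* is not transcribed.
So JalD is not produced.
With no repressor bound, *velN* is transcribed.

ON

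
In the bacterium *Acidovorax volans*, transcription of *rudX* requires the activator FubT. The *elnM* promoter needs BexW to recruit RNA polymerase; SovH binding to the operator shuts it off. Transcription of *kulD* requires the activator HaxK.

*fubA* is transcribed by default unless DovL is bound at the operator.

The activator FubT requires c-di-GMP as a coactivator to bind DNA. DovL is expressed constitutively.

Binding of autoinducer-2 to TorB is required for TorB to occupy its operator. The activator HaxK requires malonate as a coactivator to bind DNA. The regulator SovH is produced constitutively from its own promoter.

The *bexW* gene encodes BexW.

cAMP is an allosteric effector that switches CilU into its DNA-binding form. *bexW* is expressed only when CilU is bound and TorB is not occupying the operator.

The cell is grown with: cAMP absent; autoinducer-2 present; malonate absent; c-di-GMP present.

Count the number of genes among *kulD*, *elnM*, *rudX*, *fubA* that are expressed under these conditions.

Malonate is absent, so HaxK is inactive.
Required activator HaxK is absent, so *kulD* is not transcribed.
→ *kulD* is OFF.
Autoinducer-2 is present, so TorB is active.
cAMP is absent, so CilU is inactive.
With repressor TorB bound, *bexW* is not transcribed.
So BexW is not produced.
SovH is produced constitutively and is active.
With repressor SovH bound, *elnM* is not transcribed.
→ *elnM* is OFF.
c-di-GMP is present, so FubT is active.
No repressor is bound and FubT is active, so *rudX* is transcribed.
→ *rudX* is ON.
DovL is produced constitutively and is active.
With repressor DovL bound, *fubA* is not transcribed.
→ *fubA* is OFF.
1 of the 4 genes is transcribed.

1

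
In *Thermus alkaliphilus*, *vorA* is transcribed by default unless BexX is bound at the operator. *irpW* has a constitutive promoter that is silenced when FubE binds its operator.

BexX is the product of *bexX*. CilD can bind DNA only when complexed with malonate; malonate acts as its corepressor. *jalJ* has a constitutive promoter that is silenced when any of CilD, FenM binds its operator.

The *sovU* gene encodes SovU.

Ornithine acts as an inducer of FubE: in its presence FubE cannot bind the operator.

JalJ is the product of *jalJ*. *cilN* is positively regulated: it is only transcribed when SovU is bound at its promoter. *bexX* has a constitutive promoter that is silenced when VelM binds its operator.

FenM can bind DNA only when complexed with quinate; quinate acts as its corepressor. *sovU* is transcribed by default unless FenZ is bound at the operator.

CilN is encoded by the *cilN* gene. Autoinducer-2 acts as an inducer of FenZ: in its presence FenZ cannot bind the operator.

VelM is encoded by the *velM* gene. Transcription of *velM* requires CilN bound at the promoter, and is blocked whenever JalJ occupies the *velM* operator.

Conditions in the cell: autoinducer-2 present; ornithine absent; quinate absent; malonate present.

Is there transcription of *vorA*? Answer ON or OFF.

ON

Autoinducer-2 is present, so FenZ is inactive.
With no repressor bound, *sovU* is transcribed.
So SovU is produced and active.
No repressor is bound and SovU is active, so *cilN* is transcribed.
So CilN is produced and active.
Malonate is present, so CilD is active.
Quinate is absent, so FenM is inactive.
With repressor CilD bound, *jalJ* is not transcribed.
So JalJ is not produced.
No repressor is bound and CilN is active, so *velM* is transcribed.
So VelM is produced and active.
With repressor VelM bound, *bexX* is not transcribed.
So BexX is not produced.
With no repressor bound, *vorA* is transcribed.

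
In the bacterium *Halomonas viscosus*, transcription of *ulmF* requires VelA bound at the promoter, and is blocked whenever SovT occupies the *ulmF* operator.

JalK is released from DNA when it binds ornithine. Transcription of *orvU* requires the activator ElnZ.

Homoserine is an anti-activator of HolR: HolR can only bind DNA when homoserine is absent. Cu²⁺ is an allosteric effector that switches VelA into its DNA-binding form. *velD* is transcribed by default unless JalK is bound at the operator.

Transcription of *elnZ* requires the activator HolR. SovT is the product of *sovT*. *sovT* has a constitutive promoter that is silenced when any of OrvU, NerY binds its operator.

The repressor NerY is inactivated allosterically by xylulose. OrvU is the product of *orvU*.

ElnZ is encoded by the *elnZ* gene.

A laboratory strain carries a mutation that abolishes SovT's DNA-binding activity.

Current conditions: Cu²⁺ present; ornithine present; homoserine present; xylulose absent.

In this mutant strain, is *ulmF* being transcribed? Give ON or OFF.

ON

Cu²⁺ is present, so VelA is active.
SovT is non-functional in this strain, so it has no effect.
No repressor is bound and VelA is active, so *ulmF* is transcribed.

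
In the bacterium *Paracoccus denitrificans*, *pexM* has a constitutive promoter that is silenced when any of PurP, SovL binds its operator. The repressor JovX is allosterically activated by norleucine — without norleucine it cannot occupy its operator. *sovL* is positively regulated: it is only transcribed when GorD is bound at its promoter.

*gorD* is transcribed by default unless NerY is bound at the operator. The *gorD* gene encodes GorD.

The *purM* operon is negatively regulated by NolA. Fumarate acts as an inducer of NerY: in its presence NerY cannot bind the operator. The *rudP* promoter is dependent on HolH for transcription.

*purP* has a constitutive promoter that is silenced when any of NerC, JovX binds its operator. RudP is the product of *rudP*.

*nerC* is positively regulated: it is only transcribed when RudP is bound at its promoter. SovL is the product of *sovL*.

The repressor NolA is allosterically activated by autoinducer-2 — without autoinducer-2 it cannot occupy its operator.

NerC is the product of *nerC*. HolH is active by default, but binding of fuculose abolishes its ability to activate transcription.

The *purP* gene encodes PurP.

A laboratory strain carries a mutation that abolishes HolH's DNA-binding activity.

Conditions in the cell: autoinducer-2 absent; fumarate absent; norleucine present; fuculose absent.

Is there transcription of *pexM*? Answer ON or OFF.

ON

HolH is non-functional in this strain, so it has no effect.
Required activator HolH is absent, so *rudP* is not transcribed.
So RudP is not produced.
Required activator RudP is absent, so *nerC* is not transcribed.
So NerC is not produced.
Norleucine is present, so JovX is active.
With repressor JovX bound, *purP* is not transcribed.
So PurP is not produced.
Fumarate is absent, so NerY is active.
With repressor NerY bound, *gorD* is not transcribed.
So GorD is not produced.
Required activator GorD is absent, so *sovL* is not transcribed.
So SovL is not produced.
With no repressor bound, *pexM* is transcribed.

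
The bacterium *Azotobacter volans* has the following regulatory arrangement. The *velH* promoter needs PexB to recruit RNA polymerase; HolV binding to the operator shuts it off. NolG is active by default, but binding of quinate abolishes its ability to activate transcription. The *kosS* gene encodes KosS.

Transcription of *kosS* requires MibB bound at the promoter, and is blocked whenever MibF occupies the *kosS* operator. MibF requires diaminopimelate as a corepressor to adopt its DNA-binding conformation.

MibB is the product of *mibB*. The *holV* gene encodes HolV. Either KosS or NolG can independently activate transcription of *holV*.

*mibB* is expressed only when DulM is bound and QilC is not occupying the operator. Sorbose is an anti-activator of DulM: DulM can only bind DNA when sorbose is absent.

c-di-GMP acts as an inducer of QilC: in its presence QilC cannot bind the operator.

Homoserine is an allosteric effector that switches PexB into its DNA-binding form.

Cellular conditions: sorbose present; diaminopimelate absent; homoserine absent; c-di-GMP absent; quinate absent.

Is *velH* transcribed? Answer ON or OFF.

Homoserine is absent, so PexB is inactive.
c-di-GMP is absent, so QilC is active.
Sorbose is present, so DulM is inactive.
With repressor QilC bound, *mibB* is not transcribed.
So MibB is not produced.
Diaminopimelate is absent, so MibF is inactive.
Required activator MibB is absent, so *kosS* is not transcribed.
So KosS is not produced.
Quinate is absent, so NolG is active.
Activator NolG is present, so *holV* is transcribed.
So HolV is produced and active.
With repressor HolV bound, *velH* is not transcribed.

OFF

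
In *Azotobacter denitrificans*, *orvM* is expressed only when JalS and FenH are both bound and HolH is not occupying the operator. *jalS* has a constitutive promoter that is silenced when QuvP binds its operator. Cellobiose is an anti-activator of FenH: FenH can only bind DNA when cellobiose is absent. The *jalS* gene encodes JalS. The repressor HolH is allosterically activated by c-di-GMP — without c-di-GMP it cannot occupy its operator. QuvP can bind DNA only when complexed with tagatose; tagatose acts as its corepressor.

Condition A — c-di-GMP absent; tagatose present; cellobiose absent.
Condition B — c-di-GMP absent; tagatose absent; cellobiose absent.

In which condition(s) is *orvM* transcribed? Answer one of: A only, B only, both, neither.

Condition A:
c-di-GMP is absent, so HolH is inactive.
Tagatose is present, so QuvP is active.
With repressor QuvP bound, *jalS* is not transcribed.
So JalS is not produced.
Cellobiose is absent, so FenH is active.
Required activator JalS is absent, so *orvM* is not transcribed.
→ *orvM* is OFF in A.
Condition B:
c-di-GMP is absent, so HolH is inactive.
Tagatose is absent, so QuvP is inactive.
With no repressor bound, *jalS* is transcribed.
So JalS is produced and active.
Cellobiose is absent, so FenH is active.
No repressor is bound and JalS and FenH are active, so *orvM* is transcribed.
→ *orvM* is ON in B.

B only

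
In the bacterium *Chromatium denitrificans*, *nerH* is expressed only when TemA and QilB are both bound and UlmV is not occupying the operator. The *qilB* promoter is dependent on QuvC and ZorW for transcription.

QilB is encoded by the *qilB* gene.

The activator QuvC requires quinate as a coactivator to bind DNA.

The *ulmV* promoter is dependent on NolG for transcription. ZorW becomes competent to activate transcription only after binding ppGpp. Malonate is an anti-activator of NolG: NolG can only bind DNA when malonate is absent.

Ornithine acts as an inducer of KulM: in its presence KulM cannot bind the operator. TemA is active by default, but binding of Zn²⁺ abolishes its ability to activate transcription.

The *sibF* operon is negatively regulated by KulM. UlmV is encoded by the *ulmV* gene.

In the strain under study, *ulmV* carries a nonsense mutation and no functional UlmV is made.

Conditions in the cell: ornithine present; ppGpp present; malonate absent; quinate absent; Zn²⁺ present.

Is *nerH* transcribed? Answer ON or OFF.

OFF

Zn²⁺ is present, so TemA is inactive.
Quinate is absent, so QuvC is inactive.
ppGpp is present, so ZorW is active.
Required activator QuvC is absent, so *qilB* is not transcribed.
So QilB is not produced.
UlmV is non-functional in this strain, so it has no effect.
Required activator TemA is absent, so *nerH* is not transcribed.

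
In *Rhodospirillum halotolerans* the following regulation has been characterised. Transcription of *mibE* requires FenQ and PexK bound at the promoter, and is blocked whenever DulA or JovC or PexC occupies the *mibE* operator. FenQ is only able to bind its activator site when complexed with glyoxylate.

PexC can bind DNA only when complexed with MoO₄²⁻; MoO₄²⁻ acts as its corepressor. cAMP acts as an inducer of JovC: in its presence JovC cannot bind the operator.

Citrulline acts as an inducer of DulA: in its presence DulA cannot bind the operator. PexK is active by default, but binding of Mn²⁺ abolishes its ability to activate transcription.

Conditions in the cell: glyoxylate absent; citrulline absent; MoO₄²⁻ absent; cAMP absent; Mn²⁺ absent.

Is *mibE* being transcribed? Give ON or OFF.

Glyoxylate is absent, so FenQ is inactive.
Citrulline is absent, so DulA is active.
Mn²⁺ is absent, so PexK is active.
cAMP is absent, so JovC is active.
MoO₄²⁻ is absent, so PexC is inactive.
With repressor DulA bound, *mibE* is not transcribed.

OFF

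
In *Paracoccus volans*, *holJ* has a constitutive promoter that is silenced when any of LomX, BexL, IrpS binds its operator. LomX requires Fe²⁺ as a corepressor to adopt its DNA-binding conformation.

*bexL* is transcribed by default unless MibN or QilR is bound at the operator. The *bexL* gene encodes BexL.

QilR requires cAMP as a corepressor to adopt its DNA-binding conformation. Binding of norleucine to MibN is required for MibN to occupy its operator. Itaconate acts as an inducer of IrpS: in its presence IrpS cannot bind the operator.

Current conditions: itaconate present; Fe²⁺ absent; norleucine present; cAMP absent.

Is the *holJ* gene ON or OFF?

Fe²⁺ is absent, so LomX is inactive.
Norleucine is present, so MibN is active.
cAMP is absent, so QilR is inactive.
With repressor MibN bound, *bexL* is not transcribed.
So BexL is not produced.
Itaconate is present, so IrpS is inactive.
With no repressor bound, *holJ* is transcribed.

ON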